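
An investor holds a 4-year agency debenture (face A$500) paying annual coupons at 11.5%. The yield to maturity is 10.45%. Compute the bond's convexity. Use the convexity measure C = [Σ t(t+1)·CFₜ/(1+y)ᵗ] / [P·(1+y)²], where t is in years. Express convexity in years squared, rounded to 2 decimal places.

13.32

With y = 0.1045:
  t   CF        PV=CF/(1+0.1045)^t    t·PV        t(t+1)·PV
  1        57.50        52.0598        52.0598         104.1195
  2        57.50        47.1342        94.2685         282.8054
  3        57.50        42.6747       128.0242         512.0966
  4       557.50       374.6123     1,498.4491       7,492.2453
  Σ                    516.4810     1,772.8014       8,391.2668
P = 516.4810.
Convexity = Σ t(t+1)·PV / [P·(1+y)²] = 8,391.2668 / (516.4810 × 1.219920) = 13.31808.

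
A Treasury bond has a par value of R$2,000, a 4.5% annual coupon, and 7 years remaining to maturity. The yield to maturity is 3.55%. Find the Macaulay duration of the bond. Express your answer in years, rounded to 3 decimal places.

6.185 years

Periodic yield y = 0.0355. Discount each cash flow and weight by its year:
  t   CF        PV=CF/(1+0.0355)^t    t·PV
  1        90.00        86.9145        86.9145
  2        90.00        83.9348       167.8697
  3        90.00        81.0573       243.1719
  4        90.00        78.2784       313.1137
  5        90.00        75.5948       377.9741
  6        90.00        73.0032       438.0192
  7     2,090.00     1,637.1767    11,460.2371
  Σ                  2,115.9599    13,087.3003
Price P = Σ PV = 2,115.9599.
Macaulay duration = Σ(t·PV) / P = 13,087.3003 / 2,115.9599 = 6.18504 years.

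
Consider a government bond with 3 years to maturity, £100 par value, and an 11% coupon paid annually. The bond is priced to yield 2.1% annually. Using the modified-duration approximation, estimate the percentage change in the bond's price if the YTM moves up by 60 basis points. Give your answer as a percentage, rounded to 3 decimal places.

Periodic yield y = 0.021. Modified duration first:
  t   CF        PV=CF/(1+0.021)^t    t·PV
  1        11.00        10.7738        10.7738
  2        11.00        10.5522        21.1043
  3       111.00       104.2907       312.8722
  Σ                    125.6166       344.7503
P = 125.6166; D_Mac = 2.74446 yrs; D_mod = 2.74446/(1+0.021) = 2.68802 yrs.
ΔP/P ≈ -D_mod · Δy = -2.68802 × (+0.006) = -0.016128 = -1.6128%.

-1.613%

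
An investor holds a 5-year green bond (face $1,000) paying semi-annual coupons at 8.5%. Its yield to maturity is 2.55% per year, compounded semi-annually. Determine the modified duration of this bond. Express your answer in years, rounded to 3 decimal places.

Periodic yield y = 0.01275. First find Macaulay duration:
  t   CF        PV=CF/(1+0.01275)^t    t·PV
  1        42.50        41.9649        41.9649
  2        42.50        41.4366        82.8733
  3        42.50        40.9150       122.7449
  4        42.50        40.3999       161.5995
  5        42.50        39.8913       199.4563
  6        42.50        39.3890       236.3343
  7        42.50        38.8932       272.2521
  8        42.50        38.4035       307.2281
  9        42.50        37.9200       341.2803
  10    1,042.50       918.4458     9,184.4583
  Σ                  1,277.6592    10,950.1918
P = 1,277.6592; Macaulay duration = 10,950.1918 / 1,277.6592 = 8.57051 half-year periods = 4.28526 years.
Modified duration = D_Mac / (1 + y) = 4.28526 / 1.01275 = 4.23131 years.

4.231 years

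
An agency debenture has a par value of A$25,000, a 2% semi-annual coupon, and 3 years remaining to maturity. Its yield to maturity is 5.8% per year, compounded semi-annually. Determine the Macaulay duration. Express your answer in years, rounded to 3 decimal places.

2.922 years

Periodic yield y = 0.029. Discount each cash flow and weight by its period:
  t   CF        PV=CF/(1+0.029)^t    t·PV
  1       250.00       242.9543       242.9543
  2       250.00       236.1072       472.2144
  3       250.00       229.4531       688.3592
  4       250.00       222.9865       891.9459
  5       250.00       216.7021     1,083.5105
  6    25,250.00    21,270.0805   127,620.4831
  Σ                 22,418.2837   130,999.4675
Price P = Σ PV = 22,418.2837.
Macaulay duration = Σ(t·PV) / P = 130,999.4675 / 22,418.2837 = 5.84342 half-year periods.
In years: 5.84342 / 2 = 2.92171 years.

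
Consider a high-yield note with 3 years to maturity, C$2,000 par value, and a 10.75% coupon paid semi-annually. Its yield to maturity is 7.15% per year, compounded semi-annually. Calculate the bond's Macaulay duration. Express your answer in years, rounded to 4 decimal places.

Periodic yield y = 0.03575. Discount each cash flow and weight by its period:
  t   CF        PV=CF/(1+0.03575)^t    t·PV
  1       107.50       103.7895       103.7895
  2       107.50       100.2071       200.4142
  3       107.50        96.7484       290.2451
  4       107.50        93.4090       373.6360
  5       107.50        90.1849       450.9244
  6     2,107.50     1,707.0173    10,242.1040
  Σ                  2,191.3562    11,661.1133
Price P = Σ PV = 2,191.3562.
Macaulay duration = Σ(t·PV) / P = 11,661.1133 / 2,191.3562 = 5.32141 half-year periods.
In years: 5.32141 / 2 = 2.66071 years.

2.6607 years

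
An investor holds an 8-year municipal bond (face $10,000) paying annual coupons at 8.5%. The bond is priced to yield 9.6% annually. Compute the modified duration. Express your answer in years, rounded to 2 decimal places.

5.52 years

Periodic yield y = 0.096. First find Macaulay duration:
  t   CF        PV=CF/(1+0.096)^t    t·PV
  1       850.00       775.5474       775.5474
  2       850.00       707.6163     1,415.2326
  3       850.00       645.6353     1,936.9059
  4       850.00       589.0833     2,356.3332
  5       850.00       537.4848     2,687.4238
  6       850.00       490.4058     2,942.4348
  7       850.00       447.4506     3,132.1539
  8    10,850.00     5,211.2908    41,690.3261
  Σ                  9,404.5142    56,936.3576
P = 9,404.5142; Macaulay duration = 56,936.3576 / 9,404.5142 = 6.05415 years.
Modified duration = D_Mac / (1 + y) = 6.05415 / 1.096 = 5.52386 years.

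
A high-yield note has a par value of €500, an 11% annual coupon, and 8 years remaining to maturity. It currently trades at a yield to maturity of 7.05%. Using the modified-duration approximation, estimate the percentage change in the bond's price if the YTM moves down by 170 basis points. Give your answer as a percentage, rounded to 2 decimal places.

Periodic yield y = 0.0705. Modified duration first:
  t   CF        PV=CF/(1+0.0705)^t    t·PV
  1        55.00        51.3779        51.3779
  2        55.00        47.9943        95.9885
  3        55.00        44.8335       134.5005
  4        55.00        41.8809       167.5236
  5        55.00        39.1227       195.6137
  6        55.00        36.5462       219.2774
  7        55.00        34.1394       238.9759
  8       555.00       321.8101     2,574.4804
  Σ                    617.7050     3,677.7379
P = 617.7050; D_Mac = 5.95387 yrs; D_mod = 5.95387/(1+0.0705) = 5.56177 yrs.
ΔP/P ≈ -D_mod · Δy = -5.56177 × (-0.017) = +0.094550 = +9.4550%.

+9.46%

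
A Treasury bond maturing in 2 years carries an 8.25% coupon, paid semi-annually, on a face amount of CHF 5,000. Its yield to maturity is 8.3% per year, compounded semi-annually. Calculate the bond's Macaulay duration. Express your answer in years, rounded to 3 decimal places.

Periodic yield y = 0.0415. Discount each cash flow and weight by its period:
  t   CF        PV=CF/(1+0.0415)^t    t·PV
  1       206.25       198.0317       198.0317
  2       206.25       190.1408       380.2817
  3       206.25       182.5644       547.6933
  4     5,206.25     4,424.7417    17,698.9667
  Σ                  4,995.4786    18,824.9733
Price P = Σ PV = 4,995.4786.
Macaulay duration = Σ(t·PV) / P = 18,824.9733 / 4,995.4786 = 3.76840 half-year periods.
In years: 3.76840 / 2 = 1.88420 years.

1.884 years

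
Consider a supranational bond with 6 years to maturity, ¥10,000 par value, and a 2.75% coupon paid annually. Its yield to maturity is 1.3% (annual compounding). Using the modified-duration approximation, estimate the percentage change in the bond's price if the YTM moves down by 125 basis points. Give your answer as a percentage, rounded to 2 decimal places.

+6.95%

Periodic yield y = 0.013. Modified duration first:
  t   CF        PV=CF/(1+0.013)^t    t·PV
  1       275.00       271.4709       271.4709
  2       275.00       267.9870       535.9741
  3       275.00       264.5479       793.6438
  4       275.00       261.1529     1,044.6117
  5       275.00       257.8015     1,289.0076
  6    10,275.00     9,508.7879    57,052.7272
  Σ                 10,831.7482    60,987.4352
P = 10,831.7482; D_Mac = 5.63043 yrs; D_mod = 5.63043/(1+0.013) = 5.55818 yrs.
ΔP/P ≈ -D_mod · Δy = -5.55818 × (-0.0125) = +0.069477 = +6.9477%.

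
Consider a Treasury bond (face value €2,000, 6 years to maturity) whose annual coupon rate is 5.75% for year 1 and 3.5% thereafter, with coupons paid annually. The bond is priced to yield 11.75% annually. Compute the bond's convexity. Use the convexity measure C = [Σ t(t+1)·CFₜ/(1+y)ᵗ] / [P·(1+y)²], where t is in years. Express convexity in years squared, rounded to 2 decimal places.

28.26

With y = 0.1175:
  t   CF        PV=CF/(1+0.1175)^t    t·PV        t(t+1)·PV
  1       115.00       102.9083       102.9083         205.8166
  2        70.00        56.0535       112.1071         336.3212
  3        70.00        50.1598       150.4793         601.9171
  4        70.00        44.8857       179.5428         897.7138
  5        70.00        40.1662       200.8308       1,204.9850
  6     2,070.00     1,062.8823     6,377.2935      44,641.0545
  Σ                  1,357.0557     7,123.1617      47,887.8082
P = 1,357.0557.
Convexity = Σ t(t+1)·PV / [P·(1+y)²] = 47,887.8082 / (1,357.0557 × 1.248806) = 28.25740.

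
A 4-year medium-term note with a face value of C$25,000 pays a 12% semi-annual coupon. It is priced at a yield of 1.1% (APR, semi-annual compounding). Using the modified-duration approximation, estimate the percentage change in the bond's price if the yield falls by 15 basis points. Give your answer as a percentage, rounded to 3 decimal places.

+0.510%

Periodic yield y = 0.0055. Modified duration first:
  t   CF        PV=CF/(1+0.0055)^t    t·PV
  1     1,500.00     1,491.7951     1,491.7951
  2     1,500.00     1,483.6351     2,967.2703
  3     1,500.00     1,475.5198     4,426.5593
  4     1,500.00     1,467.4488     5,869.7952
  5     1,500.00     1,459.4220     7,297.1099
  6     1,500.00     1,451.4391     8,708.6344
  7     1,500.00     1,443.4998    10,104.4988
  8    26,500.00    25,362.3373   202,898.6986
  Σ                 35,635.0970   243,764.3616
P = 35,635.0970; D_Mac = 6.84057 half-year periods = 3.42028 yrs; D_mod = 3.42028/(1+0.0055) = 3.40158 yrs.
ΔP/P ≈ -D_mod · Δy = -3.40158 × (-0.0015) = +0.005102 = +0.5102%.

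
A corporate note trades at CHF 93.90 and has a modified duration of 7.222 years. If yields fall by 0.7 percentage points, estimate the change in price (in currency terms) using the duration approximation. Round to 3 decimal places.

Duration approximation: ΔP/P ≈ -D_mod · Δy = -7.222 × (-0.007) = +0.050554.
ΔP ≈ 93.90 × (+0.050554) = +4.7470206.

+CHF 4.747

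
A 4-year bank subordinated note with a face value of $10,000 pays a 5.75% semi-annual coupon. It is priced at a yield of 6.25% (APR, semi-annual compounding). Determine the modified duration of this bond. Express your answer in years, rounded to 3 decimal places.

3.516 years

Periodic yield y = 0.03125. First find Macaulay duration:
  t   CF        PV=CF/(1+0.03125)^t    t·PV
  1       287.50       278.7879       278.7879
  2       287.50       270.3398       540.6795
  3       287.50       262.1476       786.4429
  4       287.50       254.2038     1,016.8151
  5       287.50       246.5006     1,232.5032
  6       287.50       239.0309     1,434.1855
  7       287.50       231.7876     1,622.5129
  8    10,287.50     8,042.6312    64,341.0498
  Σ                  9,825.4294    71,252.9769
P = 9,825.4294; Macaulay duration = 71,252.9769 / 9,825.4294 = 7.25189 half-year periods = 3.62595 years.
Modified duration = D_Mac / (1 + y) = 3.62595 / 1.03125 = 3.51607 years.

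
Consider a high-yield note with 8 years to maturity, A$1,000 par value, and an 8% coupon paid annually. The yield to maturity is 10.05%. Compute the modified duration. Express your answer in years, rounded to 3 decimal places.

5.532 years

Periodic yield y = 0.1005. First find Macaulay duration:
  t   CF        PV=CF/(1+0.1005)^t    t·PV
  1        80.00        72.6942        72.6942
  2        80.00        66.0556       132.1113
  3        80.00        60.0233       180.0699
  4        80.00        54.5418       218.1674
  5        80.00        49.5610       247.8048
  6        80.00        45.0350       270.2097
  7        80.00        40.9223       286.4559
  8     1,080.00       501.9996     4,015.9969
  Σ                    890.8328     5,423.5100
P = 890.8328; Macaulay duration = 5,423.5100 / 890.8328 = 6.08813 years.
Modified duration = D_Mac / (1 + y) = 6.08813 / 1.1005 = 5.53215 years.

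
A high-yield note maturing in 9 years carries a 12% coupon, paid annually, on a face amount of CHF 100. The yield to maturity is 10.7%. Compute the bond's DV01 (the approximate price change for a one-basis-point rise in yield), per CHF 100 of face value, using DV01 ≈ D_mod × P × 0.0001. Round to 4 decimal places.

CHF 0.0589

Periodic yield y = 0.107.
  t   CF        PV=CF/(1+0.107)^t    t·PV
  1        12.00        10.8401        10.8401
  2        12.00         9.7923        19.5847
  3        12.00         8.8458        26.5375
  4        12.00         7.9908        31.9632
  5        12.00         7.2184        36.0922
  6        12.00         6.5207        39.1243
  7        12.00         5.8904        41.2331
  8        12.00         5.3211        42.5687
  9       112.00        44.8631       403.7680
  Σ                    107.2829       651.7118
P = 107.2829; D_Mac = 6.07471 yrs; D_mod = 5.48754 yrs.
DV01 ≈ 5.48754 × 107.2829 × 0.0001 = 0.058872.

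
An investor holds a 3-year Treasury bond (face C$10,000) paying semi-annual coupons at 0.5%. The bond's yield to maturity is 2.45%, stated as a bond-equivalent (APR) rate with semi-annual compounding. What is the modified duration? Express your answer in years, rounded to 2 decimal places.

Periodic yield y = 0.01225. First find Macaulay duration:
  t   CF        PV=CF/(1+0.01225)^t    t·PV
  1        25.00        24.6975        24.6975
  2        25.00        24.3986        48.7971
  3        25.00        24.1033        72.3099
  4        25.00        23.8116        95.2465
  5        25.00        23.5235       117.6173
  6    10,025.00     9,318.7502    55,912.5010
  Σ                  9,439.2846    56,271.1693
P = 9,439.2846; Macaulay duration = 56,271.1693 / 9,439.2846 = 5.96138 half-year periods = 2.98069 years.
Modified duration = D_Mac / (1 + y) = 2.98069 / 1.01225 = 2.94462 years.

2.94 years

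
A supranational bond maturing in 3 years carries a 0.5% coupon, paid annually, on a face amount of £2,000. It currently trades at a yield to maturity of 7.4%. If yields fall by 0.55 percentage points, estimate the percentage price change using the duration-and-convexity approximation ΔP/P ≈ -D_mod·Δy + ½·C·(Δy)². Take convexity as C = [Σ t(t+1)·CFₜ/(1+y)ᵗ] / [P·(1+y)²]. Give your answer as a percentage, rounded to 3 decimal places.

With y = 0.074:
  t   CF        PV=CF/(1+0.074)^t    t·PV        t(t+1)·PV
  1        10.00         9.3110         9.3110          18.6220
  2        10.00         8.6694        17.3389          52.0167
  3     2,010.00     1,622.4944     4,867.4833      19,469.9331
  Σ                  1,640.4749     4,894.1332      19,540.5718
P = 1,640.4749; D_Mac = 2.98336 yrs; D_mod = 2.77781 yrs; C = 10.32664.
Duration effect: -2.77781 × (-0.0055) = +0.015278
Convexity effect: 0.5 × 10.32664 × (-0.0055)² = +0.0001562
ΔP/P ≈ +0.015278 + 0.0001562 = +0.015434 = +1.5434%.

+1.543%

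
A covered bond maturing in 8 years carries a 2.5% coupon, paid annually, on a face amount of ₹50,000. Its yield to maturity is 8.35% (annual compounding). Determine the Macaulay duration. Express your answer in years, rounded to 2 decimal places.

Periodic yield y = 0.0835. Discount each cash flow and weight by its year:
  t   CF        PV=CF/(1+0.0835)^t    t·PV
  1     1,250.00     1,153.6687     1,153.6687
  2     1,250.00     1,064.7611     2,129.5222
  3     1,250.00       982.7052     2,948.1157
  4     1,250.00       906.9730     3,627.8919
  5     1,250.00       837.0770     4,185.3852
  6     1,250.00       772.5677     4,635.4059
  7     1,250.00       713.0297     4,991.2077
  8    51,250.00    26,981.2797   215,850.2378
  Σ                 33,412.0621   239,521.4352
Price P = Σ PV = 33,412.0621.
Macaulay duration = Σ(t·PV) / P = 239,521.4352 / 33,412.0621 = 7.16871 years.

7.17 years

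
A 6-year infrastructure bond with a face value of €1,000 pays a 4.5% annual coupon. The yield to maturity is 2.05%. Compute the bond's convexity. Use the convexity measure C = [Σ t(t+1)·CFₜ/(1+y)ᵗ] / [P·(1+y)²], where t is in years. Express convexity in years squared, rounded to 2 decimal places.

35.27

With y = 0.0205:
  t   CF        PV=CF/(1+0.0205)^t    t·PV        t(t+1)·PV
  1        45.00        44.0960        44.0960          88.1921
  2        45.00        43.2102        86.4204         259.2613
  3        45.00        42.3422       127.0266         508.1065
  4        45.00        41.4916       165.9665         829.8326
  5        45.00        40.6581       203.2907       1,219.7441
  6     1,045.00       925.2056     5,551.2334      38,858.6337
  Σ                  1,137.0038     6,178.0337      41,763.7702
P = 1,137.0038.
Convexity = Σ t(t+1)·PV / [P·(1+y)²] = 41,763.7702 / (1,137.0038 × 1.041420) = 35.27051.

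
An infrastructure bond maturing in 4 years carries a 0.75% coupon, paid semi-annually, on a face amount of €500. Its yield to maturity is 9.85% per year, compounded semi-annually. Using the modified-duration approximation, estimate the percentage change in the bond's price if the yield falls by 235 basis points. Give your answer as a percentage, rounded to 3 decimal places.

Periodic yield y = 0.04925. Modified duration first:
  t   CF        PV=CF/(1+0.04925)^t    t·PV
  1        1.875         1.7870         1.7870
  2        1.875         1.7031         3.4062
  3        1.875         1.6232         4.8695
  4        1.875         1.5470         6.1879
  5        1.875         1.4744         7.3718
  6        1.875         1.4052         8.4310
  7        1.875         1.3392         9.3745
  8      501.875       341.6361     2,733.0887
  Σ                    352.5151     2,774.5167
P = 352.5151; D_Mac = 7.87063 half-year periods = 3.93532 yrs; D_mod = 3.93532/(1+0.04925) = 3.75060 yrs.
ΔP/P ≈ -D_mod · Δy = -3.75060 × (-0.0235) = +0.088139 = +8.8139%.

+8.814%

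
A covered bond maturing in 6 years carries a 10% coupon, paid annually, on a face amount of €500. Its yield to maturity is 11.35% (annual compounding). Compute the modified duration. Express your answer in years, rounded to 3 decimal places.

4.268 years

Periodic yield y = 0.1135. First find Macaulay duration:
  t   CF        PV=CF/(1+0.1135)^t    t·PV
  1        50.00        44.9035        44.9035
  2        50.00        40.3264        80.6528
  3        50.00        36.2159       108.6477
  4        50.00        32.5244       130.0975
  5        50.00        29.2091       146.0457
  6       550.00       288.5502     1,731.3011
  Σ                    471.7295     2,241.6484
P = 471.7295; Macaulay duration = 2,241.6484 / 471.7295 = 4.75198 years.
Modified duration = D_Mac / (1 + y) = 4.75198 / 1.1135 = 4.26761 years.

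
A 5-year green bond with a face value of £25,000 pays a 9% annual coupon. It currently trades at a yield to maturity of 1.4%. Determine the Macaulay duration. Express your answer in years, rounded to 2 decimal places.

Periodic yield y = 0.014. Discount each cash flow and weight by its year:
  t   CF        PV=CF/(1+0.014)^t    t·PV
  1     2,250.00     2,218.9349     2,218.9349
  2     2,250.00     2,188.2987     4,376.5975
  3     2,250.00     2,158.0855     6,474.2566
  4     2,250.00     2,128.2895     8,513.1579
  5    27,250.00    25,420.0694   127,100.3469
  Σ                 34,113.6780   148,683.2938
Price P = Σ PV = 34,113.6780.
Macaulay duration = Σ(t·PV) / P = 148,683.2938 / 34,113.6780 = 4.35847 years.

4.36 years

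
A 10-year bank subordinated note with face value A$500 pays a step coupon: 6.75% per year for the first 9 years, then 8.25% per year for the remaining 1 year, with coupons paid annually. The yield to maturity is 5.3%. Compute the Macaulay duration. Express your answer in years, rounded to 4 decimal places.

7.7400 years

Periodic yield y = 0.053. Discount each cash flow and weight by its year:
  t   CF        PV=CF/(1+0.053)^t    t·PV
  1        33.75        32.0513        32.0513
  2        33.75        30.4381        60.8761
  3        33.75        28.9060        86.7181
  4        33.75        27.4511       109.8045
  5        33.75        26.0695       130.3473
  6        33.75        24.7573       148.5439
  7        33.75        23.5112       164.5785
  8        33.75        22.3278       178.6228
  9        33.75        21.2040       190.8363
  10      541.25       322.9343     3,229.3432
  Σ                    559.6507     4,331.7220
Price P = Σ PV = 559.6507.
Macaulay duration = Σ(t·PV) / P = 4,331.7220 / 559.6507 = 7.74005 years.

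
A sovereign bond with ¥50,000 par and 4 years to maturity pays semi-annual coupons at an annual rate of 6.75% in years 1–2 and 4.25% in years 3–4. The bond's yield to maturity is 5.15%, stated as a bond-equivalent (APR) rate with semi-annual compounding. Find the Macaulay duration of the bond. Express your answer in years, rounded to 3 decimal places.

3.600 years

Periodic yield y = 0.02575. Discount each cash flow and weight by its period:
  t   CF        PV=CF/(1+0.02575)^t    t·PV
  1     1,687.50     1,645.1377     1,645.1377
  2     1,687.50     1,603.8389     3,207.6777
  3     1,687.50     1,563.5768     4,690.7303
  4     1,687.50     1,524.3254     6,097.3015
  5     1,062.50       935.6670     4,678.3350
  6     1,062.50       912.1784     5,473.0704
  7     1,062.50       889.2795     6,224.9562
  8    51,062.50    41,664.8544   333,318.8354
  Σ                 50,738.8580   365,336.0441
Price P = Σ PV = 50,738.8580.
Macaulay duration = Σ(t·PV) / P = 365,336.0441 / 50,738.8580 = 7.20032 half-year periods.
In years: 7.20032 / 2 = 3.60016 years.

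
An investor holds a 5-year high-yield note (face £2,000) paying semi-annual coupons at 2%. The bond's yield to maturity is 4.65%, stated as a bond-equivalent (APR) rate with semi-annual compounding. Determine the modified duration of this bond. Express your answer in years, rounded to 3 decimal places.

4.657 years

Periodic yield y = 0.02325. First find Macaulay duration:
  t   CF        PV=CF/(1+0.02325)^t    t·PV
  1        20.00        19.5456        19.5456
  2        20.00        19.1015        38.2029
  3        20.00        18.6674        56.0023
  4        20.00        18.2433        72.9731
  5        20.00        17.8288        89.1438
  6        20.00        17.4237       104.5420
  7        20.00        17.0278       119.1944
  8        20.00        16.6409       133.1269
  9        20.00        16.2628       146.3648
  10    2,020.00     1,605.2173    16,052.1732
  Σ                  1,765.9589    16,831.2690
P = 1,765.9589; Macaulay duration = 16,831.2690 / 1,765.9589 = 9.53095 half-year periods = 4.76548 years.
Modified duration = D_Mac / (1 + y) = 4.76548 / 1.02325 = 4.65720 years.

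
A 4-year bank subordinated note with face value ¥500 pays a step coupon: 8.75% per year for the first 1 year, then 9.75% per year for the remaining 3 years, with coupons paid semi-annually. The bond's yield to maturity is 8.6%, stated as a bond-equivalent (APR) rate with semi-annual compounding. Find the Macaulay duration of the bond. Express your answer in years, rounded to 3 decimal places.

3.444 years

Periodic yield y = 0.043. Discount each cash flow and weight by its period:
  t   CF        PV=CF/(1+0.043)^t    t·PV
  1       21.875        20.9732        20.9732
  2       21.875        20.1085        40.2170
  3       24.375        21.4828        64.4485
  4       24.375        20.5972        82.3886
  5       24.375        19.7480        98.7400
  6       24.375        18.9338       113.6031
  7       24.375        18.1533       127.0728
  8      524.375       374.4273     2,995.4184
  Σ                    514.4240     3,542.8616
Price P = Σ PV = 514.4240.
Macaulay duration = Σ(t·PV) / P = 3,542.8616 / 514.4240 = 6.88705 half-year periods.
In years: 6.88705 / 2 = 3.44352 years.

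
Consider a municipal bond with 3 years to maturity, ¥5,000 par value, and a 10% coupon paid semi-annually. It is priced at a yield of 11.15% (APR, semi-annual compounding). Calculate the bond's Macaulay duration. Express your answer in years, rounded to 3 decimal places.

Periodic yield y = 0.05575. Discount each cash flow and weight by its period:
  t   CF        PV=CF/(1+0.05575)^t    t·PV
  1       250.00       236.7985       236.7985
  2       250.00       224.2941       448.5882
  3       250.00       212.4500       637.3500
  4       250.00       201.2314       804.9254
  5       250.00       190.6051       953.0256
  6     5,250.00     3,791.3403    22,748.0416
  Σ                  4,856.7193    25,828.7292
Price P = Σ PV = 4,856.7193.
Macaulay duration = Σ(t·PV) / P = 25,828.7292 / 4,856.7193 = 5.31814 half-year periods.
In years: 5.31814 / 2 = 2.65907 years.

2.659 years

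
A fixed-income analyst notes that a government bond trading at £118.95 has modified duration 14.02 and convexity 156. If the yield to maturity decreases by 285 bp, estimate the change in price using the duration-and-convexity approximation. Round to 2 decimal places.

+£55.06

Duration effect: -D_mod·Δy = -14.02 × (-0.0285) = +0.399570
Convexity effect: ½·C·(Δy)² = 0.5 × 156 × (-0.0285)² = +0.0633555
ΔP/P ≈ +0.399570 + 0.0633555 = +0.4629255
ΔP ≈ 118.95 × (+0.4629255) = +55.064988225.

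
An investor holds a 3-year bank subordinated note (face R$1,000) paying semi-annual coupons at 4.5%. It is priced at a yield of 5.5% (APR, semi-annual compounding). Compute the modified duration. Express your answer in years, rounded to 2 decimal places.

2.76 years

Periodic yield y = 0.0275. First find Macaulay duration:
  t   CF        PV=CF/(1+0.0275)^t    t·PV
  1        22.50        21.8978        21.8978
  2        22.50        21.3117        42.6235
  3        22.50        20.7414        62.2241
  4        22.50        20.1862        80.7449
  5        22.50        19.6460        98.2298
  6     1,022.50       868.9051     5,213.4304
  Σ                    972.6882     5,519.1505
P = 972.6882; Macaulay duration = 5,519.1505 / 972.6882 = 5.67412 half-year periods = 2.83706 years.
Modified duration = D_Mac / (1 + y) = 2.83706 / 1.0275 = 2.76113 years.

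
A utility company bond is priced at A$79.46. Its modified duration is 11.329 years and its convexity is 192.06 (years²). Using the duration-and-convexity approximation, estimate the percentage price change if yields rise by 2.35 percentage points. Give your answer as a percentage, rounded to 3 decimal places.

Duration effect: -D_mod·Δy = -11.329 × (+0.0235) = -0.2662315
Convexity effect: ½·C·(Δy)² = 0.5 × 192.06 × (0.0235)² = +0.0530325675
ΔP/P ≈ -0.2662315 + 0.0530325675 = -0.2131989325
= -21.31989325%.

-21.320%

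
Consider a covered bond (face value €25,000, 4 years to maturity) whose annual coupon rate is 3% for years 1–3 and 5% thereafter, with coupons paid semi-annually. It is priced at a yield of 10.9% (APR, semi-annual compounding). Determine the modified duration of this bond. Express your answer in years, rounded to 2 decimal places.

3.57 years

Periodic yield y = 0.0545. First find Macaulay duration:
  t   CF        PV=CF/(1+0.0545)^t    t·PV
  1       375.00       355.6188       355.6188
  2       375.00       337.2392       674.4785
  3       375.00       319.8096       959.4288
  4       375.00       303.2808     1,213.1232
  5       375.00       287.6063     1,438.0313
  6       375.00       272.7418     1,636.4510
  7       625.00       431.0761     3,017.5326
  8    25,625.00    16,760.6633   134,085.3063
  Σ                 19,068.0359   143,379.9706
P = 19,068.0359; Macaulay duration = 143,379.9706 / 19,068.0359 = 7.51939 half-year periods = 3.75969 years.
Modified duration = D_Mac / (1 + y) = 3.75969 / 1.0545 = 3.56538 years.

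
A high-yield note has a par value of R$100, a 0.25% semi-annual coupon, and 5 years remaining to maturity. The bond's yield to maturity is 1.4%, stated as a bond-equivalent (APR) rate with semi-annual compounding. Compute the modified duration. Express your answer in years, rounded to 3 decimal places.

Periodic yield y = 0.007. First find Macaulay duration:
  t   CF        PV=CF/(1+0.007)^t    t·PV
  1        0.125         0.1241         0.1241
  2        0.125         0.1233         0.2465
  3        0.125         0.1224         0.3672
  4        0.125         0.1216         0.4862
  5        0.125         0.1207         0.6036
  6        0.125         0.1199         0.7193
  7        0.125         0.1190         0.8333
  8        0.125         0.1182         0.9457
  9        0.125         0.1174         1.0565
  10     100.125        93.3787       933.7870
  Σ                     94.4653       939.1695
P = 94.4653; Macaulay duration = 939.1695 / 94.4653 = 9.94195 half-year periods = 4.97098 years.
Modified duration = D_Mac / (1 + y) = 4.97098 / 1.007 = 4.93642 years.

4.936 years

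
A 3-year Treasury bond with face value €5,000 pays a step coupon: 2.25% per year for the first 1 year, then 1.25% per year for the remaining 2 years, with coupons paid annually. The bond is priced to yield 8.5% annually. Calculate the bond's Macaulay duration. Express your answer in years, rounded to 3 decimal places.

2.937 years

Periodic yield y = 0.085. Discount each cash flow and weight by its year:
  t   CF        PV=CF/(1+0.085)^t    t·PV
  1       112.50       103.6866       103.6866
  2        62.50        53.0910       106.1819
  3     5,062.50     3,963.4722    11,890.4167
  Σ                  4,120.2498    12,100.2853
Price P = Σ PV = 4,120.2498.
Macaulay duration = Σ(t·PV) / P = 12,100.2853 / 4,120.2498 = 2.93678 years.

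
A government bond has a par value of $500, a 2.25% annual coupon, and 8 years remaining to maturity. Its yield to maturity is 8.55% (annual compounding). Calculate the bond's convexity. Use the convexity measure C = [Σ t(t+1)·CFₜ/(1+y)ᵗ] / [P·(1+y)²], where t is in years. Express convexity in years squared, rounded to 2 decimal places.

53.41

With y = 0.0855:
  t   CF        PV=CF/(1+0.0855)^t    t·PV        t(t+1)·PV
  1        11.25        10.3639        10.3639          20.7278
  2        11.25         9.5476        19.0951          57.2854
  3        11.25         8.7956        26.3867         105.5466
  4        11.25         8.1028        32.4111         162.0553
  5        11.25         7.4645        37.3227         223.9364
  6        11.25         6.8766        41.2596         288.8171
  7        11.25         6.3350        44.3447         354.7576
  8       511.25       265.2129     2,121.7035      19,095.3312
  Σ                    322.6988     2,332.8872      20,308.4574
P = 322.6988.
Convexity = Σ t(t+1)·PV / [P·(1+y)²] = 20,308.4574 / (322.6988 × 1.178310) = 53.40967.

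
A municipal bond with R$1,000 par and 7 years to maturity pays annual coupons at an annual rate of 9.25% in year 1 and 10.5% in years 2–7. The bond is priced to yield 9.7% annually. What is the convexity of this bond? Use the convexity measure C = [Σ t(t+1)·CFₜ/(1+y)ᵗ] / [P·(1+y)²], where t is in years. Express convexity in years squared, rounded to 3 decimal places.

With y = 0.097:
  t   CF        PV=CF/(1+0.097)^t    t·PV        t(t+1)·PV
  1        92.50        84.3209        84.3209         168.6418
  2       105.00        87.2521       174.5043         523.5128
  3       105.00        79.5370       238.6111         954.4445
  4       105.00        72.5041       290.0165       1,450.0827
  5       105.00        66.0931       330.4655       1,982.7932
  6       105.00        60.2490       361.4937       2,530.4562
  7     1,105.00       577.9841     4,045.8886      32,367.1091
  Σ                  1,027.9403     5,525.3007      39,977.0402
P = 1,027.9403.
Convexity = Σ t(t+1)·PV / [P·(1+y)²] = 39,977.0402 / (1,027.9403 × 1.203409) = 32.31688.

32.317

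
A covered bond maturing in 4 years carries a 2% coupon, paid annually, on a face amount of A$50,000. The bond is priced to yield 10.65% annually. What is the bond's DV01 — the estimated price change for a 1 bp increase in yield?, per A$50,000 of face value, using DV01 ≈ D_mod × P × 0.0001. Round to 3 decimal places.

A$12.729

Periodic yield y = 0.1065.
  t   CF        PV=CF/(1+0.1065)^t    t·PV
  1     1,000.00       903.7506       903.7506
  2     1,000.00       816.7651     1,633.5302
  3     1,000.00       738.1519     2,214.4557
  4    51,000.00    34,022.3653   136,089.4611
  Σ                 36,481.0328   140,841.1976
P = 36,481.0328; D_Mac = 3.86067 yrs; D_mod = 3.48908 yrs.
DV01 ≈ 3.48908 × 36,481.0328 × 0.0001 = 12.728531.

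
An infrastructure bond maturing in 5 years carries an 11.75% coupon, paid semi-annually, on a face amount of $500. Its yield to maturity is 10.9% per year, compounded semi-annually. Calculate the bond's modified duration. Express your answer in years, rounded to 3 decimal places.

Periodic yield y = 0.0545. First find Macaulay duration:
  t   CF        PV=CF/(1+0.0545)^t    t·PV
  1       29.375        27.8568        27.8568
  2       29.375        26.4171        52.8341
  3       29.375        25.0518        75.1553
  4       29.375        23.7570        95.0280
  5       29.375        22.5292       112.6458
  6       29.375        21.3648       128.1887
  7       29.375        20.2606       141.8240
  8       29.375        19.2134       153.7075
  9       29.375        18.2204       163.9839
  10     529.375       311.3849     3,113.8493
  Σ                    516.0559     4,065.0734
P = 516.0559; Macaulay duration = 4,065.0734 / 516.0559 = 7.87720 half-year periods = 3.93860 years.
Modified duration = D_Mac / (1 + y) = 3.93860 / 1.0545 = 3.73504 years.

3.735 years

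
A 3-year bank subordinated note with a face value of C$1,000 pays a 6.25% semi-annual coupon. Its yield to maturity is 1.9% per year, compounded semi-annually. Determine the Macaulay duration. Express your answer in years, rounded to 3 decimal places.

2.796 years

Periodic yield y = 0.0095. Discount each cash flow and weight by its period:
  t   CF        PV=CF/(1+0.0095)^t    t·PV
  1        31.25        30.9559        30.9559
  2        31.25        30.6646        61.3292
  3        31.25        30.3760        91.1281
  4        31.25        30.0902       120.3607
  5        31.25        29.8070       149.0350
  6     1,031.25       974.3748     5,846.2485
  Σ                  1,126.2685     6,299.0575
Price P = Σ PV = 1,126.2685.
Macaulay duration = Σ(t·PV) / P = 6,299.0575 / 1,126.2685 = 5.59286 half-year periods.
In years: 5.59286 / 2 = 2.79643 years.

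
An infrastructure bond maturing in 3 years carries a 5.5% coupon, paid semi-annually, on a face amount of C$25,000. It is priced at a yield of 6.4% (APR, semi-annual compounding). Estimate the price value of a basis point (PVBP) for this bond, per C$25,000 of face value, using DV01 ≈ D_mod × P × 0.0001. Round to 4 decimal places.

Periodic yield y = 0.032.
  t   CF        PV=CF/(1+0.032)^t    t·PV
  1       687.50       666.1822       666.1822
  2       687.50       645.5254     1,291.0507
  3       687.50       625.5091     1,876.5272
  4       687.50       606.1134     2,424.4538
  5       687.50       587.3192     2,936.5961
  6    25,687.50    21,263.9360   127,583.6157
  Σ                 24,394.5852   136,778.4257
P = 24,394.5852; D_Mac = 5.60692 half-year periods = 2.80346 yrs; D_mod = 2.71653 yrs.
DV01 ≈ 2.71653 × 24,394.5852 × 0.0001 = 6.626862.

C$6.6269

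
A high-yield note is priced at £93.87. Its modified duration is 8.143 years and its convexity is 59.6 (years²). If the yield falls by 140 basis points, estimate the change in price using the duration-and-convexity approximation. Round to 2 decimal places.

+£11.25

Duration effect: -D_mod·Δy = -8.143 × (-0.014) = +0.114002
Convexity effect: ½·C·(Δy)² = 0.5 × 59.6 × (-0.014)² = +0.0058408
ΔP/P ≈ +0.114002 + 0.0058408 = +0.1198428
ΔP ≈ 93.87 × (+0.1198428) = +11.249643636.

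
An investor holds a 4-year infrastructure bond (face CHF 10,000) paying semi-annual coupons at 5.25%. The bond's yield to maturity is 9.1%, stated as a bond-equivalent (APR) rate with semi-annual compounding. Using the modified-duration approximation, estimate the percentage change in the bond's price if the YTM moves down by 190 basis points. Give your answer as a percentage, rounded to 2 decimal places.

Periodic yield y = 0.0455. Modified duration first:
  t   CF        PV=CF/(1+0.0455)^t    t·PV
  1       262.50       251.0760       251.0760
  2       262.50       240.1492       480.2985
  3       262.50       229.6980       689.0940
  4       262.50       219.7016       878.8063
  5       262.50       210.1402     1,050.7010
  6       262.50       200.9949     1,205.9695
  7       262.50       192.2477     1,345.7336
  8    10,262.50     7,188.8740    57,510.9922
  Σ                  8,732.8816    63,412.6710
P = 8,732.8816; D_Mac = 7.26137 half-year periods = 3.63068 yrs; D_mod = 3.63068/(1+0.0455) = 3.47268 yrs.
ΔP/P ≈ -D_mod · Δy = -3.47268 × (-0.019) = +0.065981 = +6.5981%.

+6.60%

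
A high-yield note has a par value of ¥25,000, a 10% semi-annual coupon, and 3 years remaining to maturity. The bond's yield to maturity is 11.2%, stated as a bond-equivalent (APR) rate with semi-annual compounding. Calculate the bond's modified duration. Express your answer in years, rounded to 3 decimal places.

2.518 years

Periodic yield y = 0.056. First find Macaulay duration:
  t   CF        PV=CF/(1+0.056)^t    t·PV
  1     1,250.00     1,183.7121     1,183.7121
  2     1,250.00     1,120.9395     2,241.8790
  3     1,250.00     1,061.4957     3,184.4872
  4     1,250.00     1,005.2043     4,020.8172
  5     1,250.00       951.8980     4,759.4901
  6    26,250.00    18,929.7901   113,578.7406
  Σ                 24,253.0398   128,969.1263
P = 24,253.0398; Macaulay duration = 128,969.1263 / 24,253.0398 = 5.31765 half-year periods = 2.65882 years.
Modified duration = D_Mac / (1 + y) = 2.65882 / 1.056 = 2.51783 years.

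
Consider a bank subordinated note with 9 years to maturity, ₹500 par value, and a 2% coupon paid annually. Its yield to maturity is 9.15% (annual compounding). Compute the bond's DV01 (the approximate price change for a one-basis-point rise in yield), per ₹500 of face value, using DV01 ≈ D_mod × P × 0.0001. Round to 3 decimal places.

₹0.212

Periodic yield y = 0.0915.
  t   CF        PV=CF/(1+0.0915)^t    t·PV
  1        10.00         9.1617         9.1617
  2        10.00         8.3937        16.7874
  3        10.00         7.6900        23.0701
  4        10.00         7.0454        28.1816
  5        10.00         6.4548        32.2739
  6        10.00         5.9137        35.4821
  7        10.00         5.4179        37.9255
  8        10.00         4.9638        39.7100
  9       510.00       231.9298     2,087.3680
  Σ                    286.9707     2,309.9603
P = 286.9707; D_Mac = 8.04946 yrs; D_mod = 7.37468 yrs.
DV01 ≈ 7.37468 × 286.9707 × 0.0001 = 0.211632.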